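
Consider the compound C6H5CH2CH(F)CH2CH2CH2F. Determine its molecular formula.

Element totals:
  C: 11
  H: 14
  F: 2

C11H14F2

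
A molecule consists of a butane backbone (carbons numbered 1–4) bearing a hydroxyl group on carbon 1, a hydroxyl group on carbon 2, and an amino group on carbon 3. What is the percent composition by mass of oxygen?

30.43%

Atom tally by fragment:
  HOCH2 → C:1 H:3 O:1
  CH(OH) → C:1 H:2 O:1
  CH(NH2) → C:1 H:3 N:1
  CH3 → C:1 H:3
Element totals:
  C: 4
  H: 11
  N: 1
  O: 2
Molecular formula: C4H11NO2.
Molar mass = 105.137 g/mol.
Mass from O: 2 × 15.999 = 31.998 g/mol.
%O = 31.998 / 105.137 × 100 = 30.43%.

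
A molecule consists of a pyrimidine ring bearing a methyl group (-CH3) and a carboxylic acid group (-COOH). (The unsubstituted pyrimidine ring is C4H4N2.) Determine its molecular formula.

C6H6N2O2

Atom tally by fragment:
  pyrimidine ring core → C:4 H:4 N:2
  (− 2 ring H displaced by substituents)
  + CH3 → C:1 H:3
  + COOH → C:1 H:1 O:2
Element totals:
  C: 6
  H: 6
  N: 2
  O: 2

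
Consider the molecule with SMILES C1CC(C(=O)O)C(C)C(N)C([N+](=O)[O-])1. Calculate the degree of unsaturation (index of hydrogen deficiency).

3

Atom tally by fragment:
  cyclohexane ring core → C:6 H:12
  (− 4 ring H displaced by substituents)
  + COOH → C:1 H:1 O:2
  + CH3 → C:1 H:3
  + NH2 → N:1 H:2
  + NO2 → N:1 O:2
Element totals:
  C: 8
  H: 14
  N: 2
  O: 4
Molecular formula: C8H14N2O4.
DoU = (2C + 2 + N − H − X) / 2 = (2·8 + 2 + 2 − 14 − 0) / 2 = 3.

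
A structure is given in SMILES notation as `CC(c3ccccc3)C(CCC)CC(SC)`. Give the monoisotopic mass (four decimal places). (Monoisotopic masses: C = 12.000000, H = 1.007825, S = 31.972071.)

236.1599

Atom tally by fragment:
  CH3 → C:1 H:3
  CH(C6H5) → C:7 H:6
  CH(CH2CH2CH3) → C:4 H:8
  CH2 → C:1 H:2
  CH2SCH3 → C:2 H:5 S:1
Element totals:
  C: 15
  H: 24
  S: 1
Molecular formula: C15H24S.
  M = 15(12.0) + 24(1.007825) + 31.972071
    = 180.000000 + 24.187800 + 31.972071 = 236.159871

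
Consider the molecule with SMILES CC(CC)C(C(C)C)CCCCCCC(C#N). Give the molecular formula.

Atom tally by fragment:
  CH3 → C:1 H:3
  CH(C2H5) → C:3 H:6
  CH(CH(CH3)2) → C:4 H:8
  CH2 → C:1 H:2
  CH2 → C:1 H:2
  CH2 → C:1 H:2
  CH2 → C:1 H:2
  CH2 → C:1 H:2
  CH2 → C:1 H:2
  CH2CN → C:2 H:2 N:1
Element totals:
  C: 16
  H: 31
  N: 1

C16H31N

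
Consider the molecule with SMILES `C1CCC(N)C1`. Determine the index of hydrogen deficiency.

1

Atom tally by fragment:
  cyclopentane ring core → C:5 H:10
  (− 1 ring H displaced by substituents)
  + NH2 → N:1 H:2
Element totals:
  C: 5
  H: 11
  N: 1
Molecular formula: C5H11N.
DoU = (2C + 2 + N − H − X) / 2 = (2·5 + 2 + 1 − 11 − 0) / 2 = 1.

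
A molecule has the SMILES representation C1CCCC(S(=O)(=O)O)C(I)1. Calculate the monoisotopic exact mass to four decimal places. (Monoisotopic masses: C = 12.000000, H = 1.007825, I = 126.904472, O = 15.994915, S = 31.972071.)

289.9474

Atom tally by fragment:
  cyclohexane ring core → C:6 H:12
  (− 2 ring H displaced by substituents)
  + SO3H → S:1 O:3 H:1
  + I → I:1
Element totals:
  C: 6
  H: 11
  I: 1
  O: 3
  S: 1
Molecular formula: C6H11IO3S.
  M = 6(12.0) + 11(1.007825) + 126.904472 + 3(15.994915) + 31.972071
    = 72.000000 + 11.086075 + 126.904472 + 47.984745 + 31.972071 = 289.947363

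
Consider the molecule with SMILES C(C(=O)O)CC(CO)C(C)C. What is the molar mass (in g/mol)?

160.21 g/mol

Atom tally by fragment:
  HOOCCH2 → C:2 H:3 O:2
  CH2 → C:1 H:2
  CH(CH2OH) → C:2 H:4 O:1
  CH(CH3) → C:2 H:4
  CH3 → C:1 H:3
Element totals:
  C: 8
  H: 16
  O: 3
Molecular formula: C8H16O3.
  M = 8(12.011) + 16(1.008) + 3(15.999)
    = 96.088 + 16.128 + 47.997 = 160.213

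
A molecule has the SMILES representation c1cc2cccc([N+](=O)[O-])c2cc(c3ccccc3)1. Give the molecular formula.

C16H11NO2

Atom tally by fragment:
  naphthalene ring system core → C:10 H:8
  (− 2 ring H displaced by substituents)
  + NO2 → N:1 O:2
  + C6H5 → C:6 H:5
Element totals:
  C: 16
  H: 11
  N: 1
  O: 2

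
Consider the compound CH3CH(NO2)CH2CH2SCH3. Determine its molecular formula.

Atom tally by fragment:
  CH3 → C:1 H:3
  CH(NO2) → C:1 H:1 N:1 O:2
  CH2 → C:1 H:2
  CH2SCH3 → C:2 H:5 S:1
Element totals:
  C: 5
  H: 11
  N: 1
  O: 2
  S: 1

C5H11NO2S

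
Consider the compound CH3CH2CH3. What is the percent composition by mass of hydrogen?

Atom tally by fragment:
  CH3 → C:1 H:3
  CH2 → C:1 H:2
  CH3 → C:1 H:3
Element totals:
  C: 3
  H: 8
Molecular formula: C3H8.
Molar mass = 44.097 g/mol.
Mass from H: 8 × 1.008 = 8.064 g/mol.
%H = 8.064 / 44.097 × 100 = 18.29%.

18.29%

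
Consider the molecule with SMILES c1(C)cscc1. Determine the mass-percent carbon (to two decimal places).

Atom tally by fragment:
  thiophene ring core → C:4 H:4 S:1
  (− 1 ring H displaced by substituents)
  + CH3 → C:1 H:3
Element totals:
  C: 5
  H: 6
  S: 1
Molecular formula: C5H6S.
Molar mass = 98.163 g/mol.
Mass from C: 5 × 12.011 = 60.055 g/mol.
%C = 60.055 / 98.163 × 100 = 61.18%.

61.18%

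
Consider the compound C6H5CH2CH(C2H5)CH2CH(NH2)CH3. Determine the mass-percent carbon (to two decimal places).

Atom tally by fragment:
  C6H5CH2 → C:7 H:7
  CH(C2H5) → C:3 H:6
  CH2 → C:1 H:2
  CH(NH2) → C:1 H:3 N:1
  CH3 → C:1 H:3
Element totals:
  C: 13
  H: 21
  N: 1
Molecular formula: C13H21N.
Molar mass = 191.318 g/mol.
Mass from C: 13 × 12.011 = 156.143 g/mol.
%C = 156.143 / 191.318 × 100 = 81.61%.

81.61%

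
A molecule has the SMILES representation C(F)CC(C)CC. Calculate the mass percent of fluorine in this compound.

18.24%

Atom tally by fragment:
  FCH2 → C:1 H:2 F:1
  CH2 → C:1 H:2
  CH(CH3) → C:2 H:4
  CH2 → C:1 H:2
  CH3 → C:1 H:3
Element totals:
  C: 6
  H: 13
  F: 1
Molecular formula: C6H13F.
Molar mass = 104.168 g/mol.
Mass from F: 1 × 18.998 = 18.998 g/mol.
%F = 18.998 / 104.168 × 100 = 18.24%.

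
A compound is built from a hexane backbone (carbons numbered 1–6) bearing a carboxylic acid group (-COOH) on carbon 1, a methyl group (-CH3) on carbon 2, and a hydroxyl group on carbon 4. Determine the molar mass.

160.21 g/mol

Atom tally by fragment:
  HOOCCH2 → C:2 H:3 O:2
  CH(CH3) → C:2 H:4
  CH2 → C:1 H:2
  CH(OH) → C:1 H:2 O:1
  CH2 → C:1 H:2
  CH3 → C:1 H:3
Element totals:
  C: 8
  H: 16
  O: 3
Molecular formula: C8H16O3.
  M = 8(12.011) + 16(1.008) + 3(15.999)
    = 96.088 + 16.128 + 47.997 = 160.213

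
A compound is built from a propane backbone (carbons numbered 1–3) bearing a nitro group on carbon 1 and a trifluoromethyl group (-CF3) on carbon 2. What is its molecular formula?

C4H6F3NO2

Atom tally by fragment:
  O2NCH2 → C:1 H:2 N:1 O:2
  CH(CF3) → C:2 H:1 F:3
  CH3 → C:1 H:3
Element totals:
  C: 4
  H: 6
  F: 3
  N: 1
  O: 2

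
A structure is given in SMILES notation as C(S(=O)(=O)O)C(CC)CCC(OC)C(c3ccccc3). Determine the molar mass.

Atom tally by fragment:
  HO3SCH2 → C:1 H:3 S:1 O:3
  CH(C2H5) → C:3 H:6
  CH2 → C:1 H:2
  CH2 → C:1 H:2
  CH(OCH3) → C:2 H:4 O:1
  CH2C6H5 → C:7 H:7
Element totals:
  C: 15
  H: 24
  O: 4
  S: 1
Molecular formula: C15H24O4S.
  M = 15(12.011) + 24(1.008) + 4(15.999) + 32.06
    = 180.165 + 24.192 + 63.996 + 32.060 = 300.413

300.41 g/mol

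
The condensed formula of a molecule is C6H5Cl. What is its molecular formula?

C6H5Cl

Atom tally by fragment:
  benzene ring core → C:6 H:6
  (− 1 ring H displaced by substituents)
  + Cl → Cl:1
Element totals:
  C: 6
  H: 5
  Cl: 1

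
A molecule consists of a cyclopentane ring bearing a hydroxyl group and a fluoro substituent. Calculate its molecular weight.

Atom tally by fragment:
  cyclopentane ring core → C:5 H:10
  (− 2 ring H displaced by substituents)
  + OH → O:1 H:1
  + F → F:1
Element totals:
  C: 5
  H: 9
  F: 1
  O: 1
Molecular formula: C5H9FO.
  M = 5(12.011) + 9(1.008) + 18.998 + 15.999
    = 60.055 + 9.072 + 18.998 + 15.999 = 104.124

104.12 g/mol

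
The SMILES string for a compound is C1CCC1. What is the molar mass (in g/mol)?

56.11 g/mol

Atom tally by fragment:
  cyclobutane ring core → C:4 H:8
Element totals:
  C: 4
  H: 8
Molecular formula: C4H8.
  M = 4(12.011) + 8(1.008)
    = 48.044 + 8.064 = 56.108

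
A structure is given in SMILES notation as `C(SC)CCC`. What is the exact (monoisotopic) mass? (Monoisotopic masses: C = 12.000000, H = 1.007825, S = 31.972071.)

Atom tally by fragment:
  CH3SCH2 → C:2 H:5 S:1
  CH2 → C:1 H:2
  CH2 → C:1 H:2
  CH3 → C:1 H:3
Element totals:
  C: 5
  H: 12
  S: 1
Molecular formula: C5H12S.
  M = 5(12.0) + 12(1.007825) + 31.972071
    = 60.000000 + 12.093900 + 31.972071 = 104.065971

104.0660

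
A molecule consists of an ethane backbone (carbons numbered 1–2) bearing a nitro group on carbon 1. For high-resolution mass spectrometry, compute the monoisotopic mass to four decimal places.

75.0320

Atom tally by fragment:
  O2NCH2 → C:1 H:2 N:1 O:2
  CH3 → C:1 H:3
Element totals:
  C: 2
  H: 5
  N: 1
  O: 2
Molecular formula: C2H5NO2.
  M = 2(12.0) + 5(1.007825) + 14.003074 + 2(15.994915)
    = 24.000000 + 5.039125 + 14.003074 + 31.989830 = 75.032029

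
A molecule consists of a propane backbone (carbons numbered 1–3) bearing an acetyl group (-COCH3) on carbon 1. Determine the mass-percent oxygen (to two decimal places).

18.57%

Atom tally by fragment:
  CH3COCH2 → C:3 H:5 O:1
  CH2 → C:1 H:2
  CH3 → C:1 H:3
Element totals:
  C: 5
  H: 10
  O: 1
Molecular formula: C5H10O.
Molar mass = 86.134 g/mol.
Mass from O: 1 × 15.999 = 15.999 g/mol.
%O = 15.999 / 86.134 × 100 = 18.57%.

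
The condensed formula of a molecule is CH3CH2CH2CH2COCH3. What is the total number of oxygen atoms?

1

Atom tally by fragment:
  CH3 → C:1 H:3
  CH2 → C:1 H:2
  CH2 → C:1 H:2
  CH2COCH3 → C:3 H:5 O:1
Element totals:
  C: 6
  H: 12
  O: 1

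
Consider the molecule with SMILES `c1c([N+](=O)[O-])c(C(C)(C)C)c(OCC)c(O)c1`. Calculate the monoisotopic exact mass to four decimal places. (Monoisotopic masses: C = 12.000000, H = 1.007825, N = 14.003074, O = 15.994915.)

239.1158

Atom tally by fragment:
  benzene ring core → C:6 H:6
  (− 4 ring H displaced by substituents)
  + NO2 → N:1 O:2
  + C(CH3)3 → C:4 H:9
  + OC2H5 → C:2 H:5 O:1
  + OH → O:1 H:1
Element totals:
  C: 12
  H: 17
  N: 1
  O: 4
Molecular formula: C12H17NO4.
  M = 12(12.0) + 17(1.007825) + 14.003074 + 4(15.994915)
    = 144.000000 + 17.133025 + 14.003074 + 63.979660 = 239.115759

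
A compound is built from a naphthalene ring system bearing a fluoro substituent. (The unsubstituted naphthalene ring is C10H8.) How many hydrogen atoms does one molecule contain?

7

Atom tally by fragment:
  naphthalene ring system core → C:10 H:8
  (− 1 ring H displaced by substituents)
  + F → F:1
Element totals:
  C: 10
  H: 7
  F: 1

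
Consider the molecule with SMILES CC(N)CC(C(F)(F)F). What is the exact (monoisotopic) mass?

141.0765

Atom tally by fragment:
  CH3 → C:1 H:3
  CH(NH2) → C:1 H:3 N:1
  CH2 → C:1 H:2
  CH2CF3 → C:2 H:2 F:3
Element totals:
  C: 5
  H: 10
  F: 3
  N: 1
Molecular formula: C5H10F3N.
  M = 5(12.0) + 10(1.007825) + 3(18.998403) + 14.003074
    = 60.000000 + 10.078250 + 56.995209 + 14.003074 = 141.076533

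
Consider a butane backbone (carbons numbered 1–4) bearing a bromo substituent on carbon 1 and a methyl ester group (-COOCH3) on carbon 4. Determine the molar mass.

195.06 g/mol

Atom tally by fragment:
  BrCH2 → C:1 H:2 Br:1
  CH2 → C:1 H:2
  CH2 → C:1 H:2
  CH2COOCH3 → C:3 H:5 O:2
Element totals:
  C: 6
  H: 11
  Br: 1
  O: 2
Molecular formula: C6H11BrO2.
  M = 6(12.011) + 11(1.008) + 79.904 + 2(15.999)
    = 72.066 + 11.088 + 79.904 + 31.998 = 195.056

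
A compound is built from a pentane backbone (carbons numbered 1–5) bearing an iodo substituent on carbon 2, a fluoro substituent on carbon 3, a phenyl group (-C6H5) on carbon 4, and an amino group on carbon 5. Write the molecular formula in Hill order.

Atom tally by fragment:
  CH3 → C:1 H:3
  CH(I) → C:1 H:1 I:1
  CH(F) → C:1 H:1 F:1
  CH(C6H5) → C:7 H:6
  CH2NH2 → C:1 H:4 N:1
Element totals:
  C: 11
  H: 15
  F: 1
  I: 1
  N: 1

C11H15FIN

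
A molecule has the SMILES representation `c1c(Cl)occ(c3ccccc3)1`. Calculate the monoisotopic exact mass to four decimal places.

Atom tally by fragment:
  furan ring core → C:4 H:4 O:1
  (− 2 ring H displaced by substituents)
  + Cl → Cl:1
  + C6H5 → C:6 H:5
Element totals:
  C: 10
  H: 7
  Cl: 1
  O: 1
Molecular formula: C10H7ClO.
  M = 10(12.0) + 7(1.007825) + 34.968853 + 15.994915
    = 120.000000 + 7.054775 + 34.968853 + 15.994915 = 178.018543

178.0185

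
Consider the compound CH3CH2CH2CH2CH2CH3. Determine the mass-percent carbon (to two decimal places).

83.62%

Atom tally by fragment:
  CH3 → C:1 H:3
  CH2 → C:1 H:2
  CH2 → C:1 H:2
  CH2 → C:1 H:2
  CH2 → C:1 H:2
  CH3 → C:1 H:3
Element totals:
  C: 6
  H: 14
Molecular formula: C6H14.
Molar mass = 86.178 g/mol.
Mass from C: 6 × 12.011 = 72.066 g/mol.
%C = 72.066 / 86.178 × 100 = 83.62%.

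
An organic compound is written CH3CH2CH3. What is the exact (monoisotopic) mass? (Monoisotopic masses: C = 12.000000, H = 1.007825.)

Atom tally by fragment:
  CH3 → C:1 H:3
  CH2 → C:1 H:2
  CH3 → C:1 H:3
Element totals:
  C: 3
  H: 8
Molecular formula: C3H8.
  M = 3(12.0) + 8(1.007825)
    = 36.000000 + 8.062600 = 44.062600

44.0626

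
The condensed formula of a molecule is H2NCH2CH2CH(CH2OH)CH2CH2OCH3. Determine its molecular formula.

C7H17NO2

Element totals:
  C: 7
  H: 17
  N: 1
  O: 2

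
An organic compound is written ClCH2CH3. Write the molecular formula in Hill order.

C2H5Cl

Atom tally by fragment:
  ClCH2 → C:1 H:2 Cl:1
  CH3 → C:1 H:3
Element totals:
  C: 2
  H: 5
  Cl: 1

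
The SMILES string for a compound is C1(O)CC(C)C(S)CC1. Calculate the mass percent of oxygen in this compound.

Atom tally by fragment:
  cyclohexane ring core → C:6 H:12
  (− 3 ring H displaced by substituents)
  + OH → O:1 H:1
  + CH3 → C:1 H:3
  + SH → S:1 H:1
Element totals:
  C: 7
  H: 14
  O: 1
  S: 1
Molecular formula: C7H14OS.
Molar mass = 146.248 g/mol.
Mass from O: 1 × 15.999 = 15.999 g/mol.
%O = 15.999 / 146.248 × 100 = 10.94%.

10.94%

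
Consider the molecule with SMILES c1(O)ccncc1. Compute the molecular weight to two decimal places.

95.10 g/mol

Atom tally by fragment:
  pyridine ring core → C:5 H:5 N:1
  (− 1 ring H displaced by substituents)
  + OH → O:1 H:1
Element totals:
  C: 5
  H: 5
  N: 1
  O: 1
Molecular formula: C5H5NO.
  M = 5(12.011) + 5(1.008) + 14.007 + 15.999
    = 60.055 + 5.040 + 14.007 + 15.999 = 95.101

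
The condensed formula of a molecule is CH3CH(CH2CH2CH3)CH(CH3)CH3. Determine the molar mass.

Atom tally by fragment:
  CH3 → C:1 H:3
  CH(CH2CH2CH3) → C:4 H:8
  CH(CH3) → C:2 H:4
  CH3 → C:1 H:3
Element totals:
  C: 8
  H: 18
Molecular formula: C8H18.
  M = 8(12.011) + 18(1.008)
    = 96.088 + 18.144 = 114.232

114.23 g/mol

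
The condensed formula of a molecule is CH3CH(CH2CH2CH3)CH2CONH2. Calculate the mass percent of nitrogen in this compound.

10.84%

Atom tally by fragment:
  CH3 → C:1 H:3
  CH(CH2CH2CH3) → C:4 H:8
  CH2CONH2 → C:2 H:4 O:1 N:1
Element totals:
  C: 7
  H: 15
  N: 1
  O: 1
Molecular formula: C7H15NO.
Molar mass = 129.203 g/mol.
Mass from N: 1 × 14.007 = 14.007 g/mol.
%N = 14.007 / 129.203 × 100 = 10.84%.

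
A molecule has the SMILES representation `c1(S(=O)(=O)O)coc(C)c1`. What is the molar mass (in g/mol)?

162.16 g/mol

Atom tally by fragment:
  furan ring core → C:4 H:4 O:1
  (− 2 ring H displaced by substituents)
  + SO3H → S:1 O:3 H:1
  + CH3 → C:1 H:3
Element totals:
  C: 5
  H: 6
  O: 4
  S: 1
Molecular formula: C5H6O4S.
  M = 5(12.011) + 6(1.008) + 4(15.999) + 32.06
    = 60.055 + 6.048 + 63.996 + 32.060 = 162.159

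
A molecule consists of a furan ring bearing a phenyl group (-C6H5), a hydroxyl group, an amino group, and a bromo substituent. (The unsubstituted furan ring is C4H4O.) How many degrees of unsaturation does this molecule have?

Atom tally by fragment:
  furan ring core → C:4 H:4 O:1
  (− 4 ring H displaced by substituents)
  + C6H5 → C:6 H:5
  + OH → O:1 H:1
  + NH2 → N:1 H:2
  + Br → Br:1
Element totals:
  C: 10
  H: 8
  Br: 1
  N: 1
  O: 2
Molecular formula: C10H8BrNO2.
DoU = (2C + 2 + N − H − X) / 2 = (2·10 + 2 + 1 − 8 − 1) / 2 = 7.

7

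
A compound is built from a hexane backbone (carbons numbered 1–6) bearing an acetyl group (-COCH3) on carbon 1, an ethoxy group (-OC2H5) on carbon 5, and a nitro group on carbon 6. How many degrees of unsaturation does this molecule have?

2

Atom tally by fragment:
  CH3COCH2 → C:3 H:5 O:1
  CH2 → C:1 H:2
  CH2 → C:1 H:2
  CH2 → C:1 H:2
  CH(OC2H5) → C:3 H:6 O:1
  CH2NO2 → C:1 H:2 N:1 O:2
Element totals:
  C: 10
  H: 19
  N: 1
  O: 4
Molecular formula: C10H19NO4.
DoU = (2C + 2 + N − H − X) / 2 = (2·10 + 2 + 1 − 19 − 0) / 2 = 2.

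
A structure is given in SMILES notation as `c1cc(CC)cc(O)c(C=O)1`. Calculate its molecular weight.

150.18 g/mol

Atom tally by fragment:
  benzene ring core → C:6 H:6
  (− 3 ring H displaced by substituents)
  + C2H5 → C:2 H:5
  + OH → O:1 H:1
  + CHO → C:1 H:1 O:1
Element totals:
  C: 9
  H: 10
  O: 2
Molecular formula: C9H10O2.
  M = 9(12.011) + 10(1.008) + 2(15.999)
    = 108.099 + 10.080 + 31.998 = 150.177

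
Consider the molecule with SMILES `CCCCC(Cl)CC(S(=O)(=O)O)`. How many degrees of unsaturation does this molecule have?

0

Atom tally by fragment:
  CH3 → C:1 H:3
  CH2 → C:1 H:2
  CH2 → C:1 H:2
  CH2 → C:1 H:2
  CH(Cl) → C:1 H:1 Cl:1
  CH2 → C:1 H:2
  CH2SO3H → C:1 H:3 S:1 O:3
Element totals:
  C: 7
  H: 15
  Cl: 1
  O: 3
  S: 1
Molecular formula: C7H15ClO3S.
DoU = (2C + 2 + N − H − X) / 2 = (2·7 + 2 + 0 − 15 − 1) / 2 = 0.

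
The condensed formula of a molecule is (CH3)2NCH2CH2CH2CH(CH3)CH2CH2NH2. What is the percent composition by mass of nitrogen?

Atom tally by fragment:
  (CH3)2NCH2 → C:3 H:8 N:1
  CH2 → C:1 H:2
  CH2 → C:1 H:2
  CH(CH3) → C:2 H:4
  CH2 → C:1 H:2
  CH2NH2 → C:1 H:4 N:1
Element totals:
  C: 9
  H: 22
  N: 2
Molecular formula: C9H22N2.
Molar mass = 158.289 g/mol.
Mass from N: 2 × 14.007 = 28.014 g/mol.
%N = 28.014 / 158.289 × 100 = 17.70%.

17.70%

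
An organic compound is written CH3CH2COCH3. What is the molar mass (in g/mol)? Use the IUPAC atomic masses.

Atom tally by fragment:
  CH3 → C:1 H:3
  CH2COCH3 → C:3 H:5 O:1
Element totals:
  C: 4
  H: 8
  O: 1
Molecular formula: C4H8O.
  M = 4(12.011) + 8(1.008) + 15.999
    = 48.044 + 8.064 + 15.999 = 72.107

72.11 g/mol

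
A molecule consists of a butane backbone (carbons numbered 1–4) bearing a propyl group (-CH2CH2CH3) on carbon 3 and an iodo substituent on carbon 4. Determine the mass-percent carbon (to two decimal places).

37.19%

Atom tally by fragment:
  CH3 → C:1 H:3
  CH2 → C:1 H:2
  CH(CH2CH2CH3) → C:4 H:8
  CH2I → C:1 H:2 I:1
Element totals:
  C: 7
  H: 15
  I: 1
Molecular formula: C7H15I.
Molar mass = 226.101 g/mol.
Mass from C: 7 × 12.011 = 84.077 g/mol.
%C = 84.077 / 226.101 × 100 = 37.19%.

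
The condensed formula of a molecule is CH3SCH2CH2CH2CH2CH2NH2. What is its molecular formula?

C6H15NS

Atom tally by fragment:
  CH3SCH2 → C:2 H:5 S:1
  CH2 → C:1 H:2
  CH2 → C:1 H:2
  CH2 → C:1 H:2
  CH2NH2 → C:1 H:4 N:1
Element totals:
  C: 6
  H: 15
  N: 1
  S: 1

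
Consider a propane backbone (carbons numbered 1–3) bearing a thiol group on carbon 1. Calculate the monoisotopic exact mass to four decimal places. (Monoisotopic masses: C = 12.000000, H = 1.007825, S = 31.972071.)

76.0347

Atom tally by fragment:
  HSCH2 → C:1 H:3 S:1
  CH2 → C:1 H:2
  CH3 → C:1 H:3
Element totals:
  C: 3
  H: 8
  S: 1
Molecular formula: C3H8S.
  M = 3(12.0) + 8(1.007825) + 31.972071
    = 36.000000 + 8.062600 + 31.972071 = 76.034671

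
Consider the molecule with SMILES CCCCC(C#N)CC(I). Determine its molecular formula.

C8H14IN

Atom tally by fragment:
  CH3 → C:1 H:3
  CH2 → C:1 H:2
  CH2 → C:1 H:2
  CH2 → C:1 H:2
  CH(CN) → C:2 H:1 N:1
  CH2 → C:1 H:2
  CH2I → C:1 H:2 I:1
Element totals:
  C: 8
  H: 14
  I: 1
  N: 1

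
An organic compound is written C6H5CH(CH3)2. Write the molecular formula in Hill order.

Element totals:
  C: 9
  H: 12

C9H12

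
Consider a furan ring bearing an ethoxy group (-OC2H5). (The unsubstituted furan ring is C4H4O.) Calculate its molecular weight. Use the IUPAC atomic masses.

Atom tally by fragment:
  furan ring core → C:4 H:4 O:1
  (− 1 ring H displaced by substituents)
  + OC2H5 → C:2 H:5 O:1
Element totals:
  C: 6
  H: 8
  O: 2
Molecular formula: C6H8O2.
  M = 6(12.011) + 8(1.008) + 2(15.999)
    = 72.066 + 8.064 + 31.998 = 112.128

112.13 g/mol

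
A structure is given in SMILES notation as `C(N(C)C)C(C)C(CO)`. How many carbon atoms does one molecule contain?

7

Atom tally by fragment:
  (CH3)2NCH2 → C:3 H:8 N:1
  CH(CH3) → C:2 H:4
  CH2CH2OH → C:2 H:5 O:1
Element totals:
  C: 7
  H: 17
  N: 1
  O: 1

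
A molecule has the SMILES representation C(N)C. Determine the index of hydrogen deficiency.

Atom tally by fragment:
  H2NCH2 → C:1 H:4 N:1
  CH3 → C:1 H:3
Element totals:
  C: 2
  H: 7
  N: 1
Molecular formula: C2H7N.
DoU = (2C + 2 + N − H − X) / 2 = (2·2 + 2 + 1 − 7 − 0) / 2 = 0.

0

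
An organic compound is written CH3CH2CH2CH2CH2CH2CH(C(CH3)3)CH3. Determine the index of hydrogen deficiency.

Element totals:
  C: 12
  H: 26
Molecular formula: C12H26.
DoU = (2C + 2 + N − H − X) / 2 = (2·12 + 2 + 0 − 26 − 0) / 2 = 0.

0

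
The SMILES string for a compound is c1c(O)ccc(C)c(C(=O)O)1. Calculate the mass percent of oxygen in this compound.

Atom tally by fragment:
  benzene ring core → C:6 H:6
  (− 3 ring H displaced by substituents)
  + OH → O:1 H:1
  + CH3 → C:1 H:3
  + COOH → C:1 H:1 O:2
Element totals:
  C: 8
  H: 8
  O: 3
Molecular formula: C8H8O3.
Molar mass = 152.149 g/mol.
Mass from O: 3 × 15.999 = 47.997 g/mol.
%O = 47.997 / 152.149 × 100 = 31.55%.

31.55%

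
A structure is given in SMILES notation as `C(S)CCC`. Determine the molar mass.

Atom tally by fragment:
  HSCH2 → C:1 H:3 S:1
  CH2 → C:1 H:2
  CH2 → C:1 H:2
  CH3 → C:1 H:3
Element totals:
  C: 4
  H: 10
  S: 1
Molecular formula: C4H10S.
  M = 4(12.011) + 10(1.008) + 32.06
    = 48.044 + 10.080 + 32.060 = 90.184

90.18 g/mol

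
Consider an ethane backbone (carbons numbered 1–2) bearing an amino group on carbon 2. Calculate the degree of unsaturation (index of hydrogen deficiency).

0

Atom tally by fragment:
  CH3 → C:1 H:3
  CH2NH2 → C:1 H:4 N:1
Element totals:
  C: 2
  H: 7
  N: 1
Molecular formula: C2H7N.
DoU = (2C + 2 + N − H − X) / 2 = (2·2 + 2 + 1 − 7 − 0) / 2 = 0.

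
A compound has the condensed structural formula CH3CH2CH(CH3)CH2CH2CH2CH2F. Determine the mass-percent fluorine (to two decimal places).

Atom tally by fragment:
  CH3 → C:1 H:3
  CH2 → C:1 H:2
  CH(CH3) → C:2 H:4
  CH2 → C:1 H:2
  CH2 → C:1 H:2
  CH2 → C:1 H:2
  CH2F → C:1 H:2 F:1
Element totals:
  C: 8
  H: 17
  F: 1
Molecular formula: C8H17F.
Molar mass = 132.222 g/mol.
Mass from F: 1 × 18.998 = 18.998 g/mol.
%F = 18.998 / 132.222 × 100 = 14.37%.

14.37%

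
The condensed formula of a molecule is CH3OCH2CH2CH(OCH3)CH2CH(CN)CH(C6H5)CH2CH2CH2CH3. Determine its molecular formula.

C19H29NO2

Element totals:
  C: 19
  H: 29
  N: 1
  O: 2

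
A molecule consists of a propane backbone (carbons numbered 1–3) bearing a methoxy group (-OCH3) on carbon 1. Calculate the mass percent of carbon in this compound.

64.82%

Atom tally by fragment:
  CH3OCH2 → C:2 H:5 O:1
  CH2 → C:1 H:2
  CH3 → C:1 H:3
Element totals:
  C: 4
  H: 10
  O: 1
Molecular formula: C4H10O.
Molar mass = 74.123 g/mol.
Mass from C: 4 × 12.011 = 48.044 g/mol.
%C = 48.044 / 74.123 × 100 = 64.82%.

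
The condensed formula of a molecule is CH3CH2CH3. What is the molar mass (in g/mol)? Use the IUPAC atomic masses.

Element totals:
  C: 3
  H: 8
Molecular formula: C3H8.
  M = 3(12.011) + 8(1.008)
    = 36.033 + 8.064 = 44.097

44.10 g/mol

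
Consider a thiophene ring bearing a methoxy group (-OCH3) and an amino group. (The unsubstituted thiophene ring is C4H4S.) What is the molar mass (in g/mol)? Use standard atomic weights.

Atom tally by fragment:
  thiophene ring core → C:4 H:4 S:1
  (− 2 ring H displaced by substituents)
  + OCH3 → C:1 H:3 O:1
  + NH2 → N:1 H:2
Element totals:
  C: 5
  H: 7
  N: 1
  O: 1
  S: 1
Molecular formula: C5H7NOS.
  M = 5(12.011) + 7(1.008) + 14.007 + 15.999 + 32.06
    = 60.055 + 7.056 + 14.007 + 15.999 + 32.060 = 129.177

129.18 g/mol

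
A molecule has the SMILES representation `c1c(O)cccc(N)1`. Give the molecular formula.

Atom tally by fragment:
  benzene ring core → C:6 H:6
  (− 2 ring H displaced by substituents)
  + OH → O:1 H:1
  + NH2 → N:1 H:2
Element totals:
  C: 6
  H: 7
  N: 1
  O: 1

C6H7NO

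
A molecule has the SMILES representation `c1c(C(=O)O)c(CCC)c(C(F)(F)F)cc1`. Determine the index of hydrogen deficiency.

Atom tally by fragment:
  benzene ring core → C:6 H:6
  (− 3 ring H displaced by substituents)
  + COOH → C:1 H:1 O:2
  + CH2CH2CH3 → C:3 H:7
  + CF3 → C:1 F:3
Element totals:
  C: 11
  H: 11
  F: 3
  O: 2
Molecular formula: C11H11F3O2.
DoU = (2C + 2 + N − H − X) / 2 = (2·11 + 2 + 0 − 11 − 3) / 2 = 5.

5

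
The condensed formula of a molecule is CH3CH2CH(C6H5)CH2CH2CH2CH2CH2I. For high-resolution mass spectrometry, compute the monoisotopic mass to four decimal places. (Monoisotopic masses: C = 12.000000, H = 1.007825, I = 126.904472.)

Atom tally by fragment:
  CH3 → C:1 H:3
  CH2 → C:1 H:2
  CH(C6H5) → C:7 H:6
  CH2 → C:1 H:2
  CH2 → C:1 H:2
  CH2 → C:1 H:2
  CH2 → C:1 H:2
  CH2I → C:1 H:2 I:1
Element totals:
  C: 14
  H: 21
  I: 1
Molecular formula: C14H21I.
  M = 14(12.0) + 21(1.007825) + 126.904472
    = 168.000000 + 21.164325 + 126.904472 = 316.068797

316.0688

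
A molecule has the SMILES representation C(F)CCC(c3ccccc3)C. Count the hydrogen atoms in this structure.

15

Atom tally by fragment:
  FCH2 → C:1 H:2 F:1
  CH2 → C:1 H:2
  CH2 → C:1 H:2
  CH(C6H5) → C:7 H:6
  CH3 → C:1 H:3
Element totals:
  C: 11
  H: 15
  F: 1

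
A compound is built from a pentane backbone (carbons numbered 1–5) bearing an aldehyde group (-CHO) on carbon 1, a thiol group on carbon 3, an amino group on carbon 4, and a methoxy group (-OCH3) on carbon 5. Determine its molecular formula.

Atom tally by fragment:
  OHCCH2 → C:2 H:3 O:1
  CH2 → C:1 H:2
  CH(SH) → C:1 H:2 S:1
  CH(NH2) → C:1 H:3 N:1
  CH2OCH3 → C:2 H:5 O:1
Element totals:
  C: 7
  H: 15
  N: 1
  O: 2
  S: 1

C7H15NO2S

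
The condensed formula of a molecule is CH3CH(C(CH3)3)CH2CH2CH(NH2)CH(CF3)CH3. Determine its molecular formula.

Element totals:
  C: 12
  H: 24
  F: 3
  N: 1

C12H24F3N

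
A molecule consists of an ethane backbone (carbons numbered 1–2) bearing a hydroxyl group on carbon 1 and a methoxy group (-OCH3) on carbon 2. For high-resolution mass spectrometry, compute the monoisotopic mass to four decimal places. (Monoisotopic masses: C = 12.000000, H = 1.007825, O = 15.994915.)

76.0524

Atom tally by fragment:
  HOCH2 → C:1 H:3 O:1
  CH2OCH3 → C:2 H:5 O:1
Element totals:
  C: 3
  H: 8
  O: 2
Molecular formula: C3H8O2.
  M = 3(12.0) + 8(1.007825) + 2(15.994915)
    = 36.000000 + 8.062600 + 31.989830 = 76.052430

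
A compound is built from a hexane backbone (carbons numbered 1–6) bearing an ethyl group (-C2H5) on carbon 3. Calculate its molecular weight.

Atom tally by fragment:
  CH3 → C:1 H:3
  CH2 → C:1 H:2
  CH(C2H5) → C:3 H:6
  CH2 → C:1 H:2
  CH2 → C:1 H:2
  CH3 → C:1 H:3
Element totals:
  C: 8
  H: 18
Molecular formula: C8H18.
  M = 8(12.011) + 18(1.008)
    = 96.088 + 18.144 = 114.232

114.23 g/mol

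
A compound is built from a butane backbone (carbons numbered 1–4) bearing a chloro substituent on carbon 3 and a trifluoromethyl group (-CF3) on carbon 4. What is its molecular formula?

C5H8ClF3

Atom tally by fragment:
  CH3 → C:1 H:3
  CH2 → C:1 H:2
  CH(Cl) → C:1 H:1 Cl:1
  CH2CF3 → C:2 H:2 F:3
Element totals:
  C: 5
  H: 8
  Cl: 1
  F: 3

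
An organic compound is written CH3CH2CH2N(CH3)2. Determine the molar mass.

Atom tally by fragment:
  CH3 → C:1 H:3
  CH2 → C:1 H:2
  CH2N(CH3)2 → C:3 H:8 N:1
Element totals:
  C: 5
  H: 13
  N: 1
Molecular formula: C5H13N.
  M = 5(12.011) + 13(1.008) + 14.007
    = 60.055 + 13.104 + 14.007 = 87.166

87.17 g/mol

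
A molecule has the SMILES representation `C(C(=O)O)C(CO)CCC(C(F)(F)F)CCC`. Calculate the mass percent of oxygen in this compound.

18.73%

Atom tally by fragment:
  HOOCCH2 → C:2 H:3 O:2
  CH(CH2OH) → C:2 H:4 O:1
  CH2 → C:1 H:2
  CH2 → C:1 H:2
  CH(CF3) → C:2 H:1 F:3
  CH2 → C:1 H:2
  CH2 → C:1 H:2
  CH3 → C:1 H:3
Element totals:
  C: 11
  H: 19
  F: 3
  O: 3
Molecular formula: C11H19F3O3.
Molar mass = 256.264 g/mol.
Mass from O: 3 × 15.999 = 47.997 g/mol.
%O = 47.997 / 256.264 × 100 = 18.73%.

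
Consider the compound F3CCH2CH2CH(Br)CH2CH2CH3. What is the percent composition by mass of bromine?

Atom tally by fragment:
  F3CCH2 → C:2 H:2 F:3
  CH2 → C:1 H:2
  CH(Br) → C:1 H:1 Br:1
  CH2 → C:1 H:2
  CH2 → C:1 H:2
  CH3 → C:1 H:3
Element totals:
  C: 7
  H: 12
  Br: 1
  F: 3
Molecular formula: C7H12BrF3.
Molar mass = 233.071 g/mol.
Mass from Br: 1 × 79.904 = 79.904 g/mol.
%Br = 79.904 / 233.071 × 100 = 34.28%.

34.28%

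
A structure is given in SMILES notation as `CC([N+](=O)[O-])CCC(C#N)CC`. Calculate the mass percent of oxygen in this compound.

18.80%

Atom tally by fragment:
  CH3 → C:1 H:3
  CH(NO2) → C:1 H:1 N:1 O:2
  CH2 → C:1 H:2
  CH2 → C:1 H:2
  CH(CN) → C:2 H:1 N:1
  CH2 → C:1 H:2
  CH3 → C:1 H:3
Element totals:
  C: 8
  H: 14
  N: 2
  O: 2
Molecular formula: C8H14N2O2.
Molar mass = 170.212 g/mol.
Mass from O: 2 × 15.999 = 31.998 g/mol.
%O = 31.998 / 170.212 × 100 = 18.80%.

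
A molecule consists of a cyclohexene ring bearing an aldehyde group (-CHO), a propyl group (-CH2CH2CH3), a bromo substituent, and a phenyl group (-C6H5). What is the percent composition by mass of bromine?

26.01%

Atom tally by fragment:
  cyclohexene ring core → C:6 H:10
  (− 4 ring H displaced by substituents)
  + CHO → C:1 H:1 O:1
  + CH2CH2CH3 → C:3 H:7
  + Br → Br:1
  + C6H5 → C:6 H:5
Element totals:
  C: 16
  H: 19
  Br: 1
  O: 1
Molecular formula: C16H19BrO.
Molar mass = 307.231 g/mol.
Mass from Br: 1 × 79.904 = 79.904 g/mol.
%Br = 79.904 / 307.231 × 100 = 26.01%.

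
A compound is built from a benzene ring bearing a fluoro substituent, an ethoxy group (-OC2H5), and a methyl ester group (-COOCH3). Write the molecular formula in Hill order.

Atom tally by fragment:
  benzene ring core → C:6 H:6
  (− 3 ring H displaced by substituents)
  + F → F:1
  + OC2H5 → C:2 H:5 O:1
  + COOCH3 → C:2 H:3 O:2
Element totals:
  C: 10
  H: 11
  F: 1
  O: 3

C10H11FO3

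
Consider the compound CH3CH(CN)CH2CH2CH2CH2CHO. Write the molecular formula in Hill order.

C8H13NO

Atom tally by fragment:
  CH3 → C:1 H:3
  CH(CN) → C:2 H:1 N:1
  CH2 → C:1 H:2
  CH2 → C:1 H:2
  CH2 → C:1 H:2
  CH2CHO → C:2 H:3 O:1
Element totals:
  C: 8
  H: 13
  N: 1
  O: 1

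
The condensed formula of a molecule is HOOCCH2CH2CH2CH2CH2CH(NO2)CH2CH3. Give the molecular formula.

Atom tally by fragment:
  HOOCCH2 → C:2 H:3 O:2
  CH2 → C:1 H:2
  CH2 → C:1 H:2
  CH2 → C:1 H:2
  CH2 → C:1 H:2
  CH(NO2) → C:1 H:1 N:1 O:2
  CH2 → C:1 H:2
  CH3 → C:1 H:3
Element totals:
  C: 9
  H: 17
  N: 1
  O: 4

C9H17NO4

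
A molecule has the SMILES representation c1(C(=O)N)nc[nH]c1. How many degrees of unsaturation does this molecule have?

Atom tally by fragment:
  imidazole ring core → C:3 H:4 N:2
  (− 1 ring H displaced by substituents)
  + CONH2 → C:1 H:2 O:1 N:1
Element totals:
  C: 4
  H: 5
  N: 3
  O: 1
Molecular formula: C4H5N3O.
DoU = (2C + 2 + N − H − X) / 2 = (2·4 + 2 + 3 − 5 − 0) / 2 = 4.

4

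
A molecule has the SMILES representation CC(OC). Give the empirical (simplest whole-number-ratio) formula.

C3H8O

Atom tally by fragment:
  CH3 → C:1 H:3
  CH2OCH3 → C:2 H:5 O:1
Element totals:
  C: 3
  H: 8
  O: 1
Molecular formula: C3H8O.
gcd of subscripts (3, 8, 1) = 1, so the empirical formula equals the molecular formula.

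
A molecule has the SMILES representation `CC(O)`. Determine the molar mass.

Atom tally by fragment:
  CH3 → C:1 H:3
  CH2OH → C:1 H:3 O:1
Element totals:
  C: 2
  H: 6
  O: 1
Molecular formula: C2H6O.
  M = 2(12.011) + 6(1.008) + 15.999
    = 24.022 + 6.048 + 15.999 = 46.069

46.07 g/mol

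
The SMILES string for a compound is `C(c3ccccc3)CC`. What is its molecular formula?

Atom tally by fragment:
  C6H5CH2 → C:7 H:7
  CH2 → C:1 H:2
  CH3 → C:1 H:3
Element totals:
  C: 9
  H: 12

C9H12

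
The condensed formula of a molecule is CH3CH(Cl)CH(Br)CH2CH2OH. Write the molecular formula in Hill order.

C5H10BrClO

Atom tally by fragment:
  CH3 → C:1 H:3
  CH(Cl) → C:1 H:1 Cl:1
  CH(Br) → C:1 H:1 Br:1
  CH2CH2OH → C:2 H:5 O:1
Element totals:
  C: 5
  H: 10
  Br: 1
  Cl: 1
  O: 1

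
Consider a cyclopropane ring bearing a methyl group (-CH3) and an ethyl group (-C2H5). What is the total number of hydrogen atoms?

12

Atom tally by fragment:
  cyclopropane ring core → C:3 H:6
  (− 2 ring H displaced by substituents)
  + CH3 → C:1 H:3
  + C2H5 → C:2 H:5
Element totals:
  C: 6
  H: 12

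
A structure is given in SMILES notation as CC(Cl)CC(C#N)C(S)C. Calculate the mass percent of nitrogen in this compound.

Atom tally by fragment:
  CH3 → C:1 H:3
  CH(Cl) → C:1 H:1 Cl:1
  CH2 → C:1 H:2
  CH(CN) → C:2 H:1 N:1
  CH(SH) → C:1 H:2 S:1
  CH3 → C:1 H:3
Element totals:
  C: 7
  H: 12
  Cl: 1
  N: 1
  S: 1
Molecular formula: C7H12ClNS.
Molar mass = 177.690 g/mol.
Mass from N: 1 × 14.007 = 14.007 g/mol.
%N = 14.007 / 177.690 × 100 = 7.88%.

7.88%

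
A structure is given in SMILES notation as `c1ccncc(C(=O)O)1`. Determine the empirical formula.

Atom tally by fragment:
  pyridine ring core → C:5 H:5 N:1
  (− 1 ring H displaced by substituents)
  + COOH → C:1 H:1 O:2
Element totals:
  C: 6
  H: 5
  N: 1
  O: 2
Molecular formula: C6H5NO2.
gcd of subscripts (6, 5, 1, 2) = 1, so the empirical formula equals the molecular formula.

C6H5NO2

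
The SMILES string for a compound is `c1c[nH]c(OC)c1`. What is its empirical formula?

Atom tally by fragment:
  pyrrole ring core → C:4 H:5 N:1
  (− 1 ring H displaced by substituents)
  + OCH3 → C:1 H:3 O:1
Element totals:
  C: 5
  H: 7
  N: 1
  O: 1
Molecular formula: C5H7NO.
gcd of subscripts (5, 7, 1, 1) = 1, so the empirical formula equals the molecular formula.

C5H7NO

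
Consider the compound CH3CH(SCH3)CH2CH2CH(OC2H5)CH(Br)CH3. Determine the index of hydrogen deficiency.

0

Atom tally by fragment:
  CH3 → C:1 H:3
  CH(SCH3) → C:2 H:4 S:1
  CH2 → C:1 H:2
  CH2 → C:1 H:2
  CH(OC2H5) → C:3 H:6 O:1
  CH(Br) → C:1 H:1 Br:1
  CH3 → C:1 H:3
Element totals:
  C: 10
  H: 21
  Br: 1
  O: 1
  S: 1
Molecular formula: C10H21BrOS.
DoU = (2C + 2 + N − H − X) / 2 = (2·10 + 2 + 0 − 21 − 1) / 2 = 0.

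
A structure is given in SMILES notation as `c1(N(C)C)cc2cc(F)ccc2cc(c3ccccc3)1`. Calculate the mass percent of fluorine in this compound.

7.16%

Atom tally by fragment:
  naphthalene ring system core → C:10 H:8
  (− 3 ring H displaced by substituents)
  + N(CH3)2 → N:1 C:2 H:6
  + F → F:1
  + C6H5 → C:6 H:5
Element totals:
  C: 18
  H: 16
  F: 1
  N: 1
Molecular formula: C18H16FN.
Molar mass = 265.331 g/mol.
Mass from F: 1 × 18.998 = 18.998 g/mol.
%F = 18.998 / 265.331 × 100 = 7.16%.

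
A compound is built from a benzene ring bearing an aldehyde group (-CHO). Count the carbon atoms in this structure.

Atom tally by fragment:
  benzene ring core → C:6 H:6
  (− 1 ring H displaced by substituents)
  + CHO → C:1 H:1 O:1
Element totals:
  C: 7
  H: 6
  O: 1

7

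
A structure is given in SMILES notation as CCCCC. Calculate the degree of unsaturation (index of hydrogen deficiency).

Atom tally by fragment:
  CH3 → C:1 H:3
  CH2 → C:1 H:2
  CH2 → C:1 H:2
  CH2 → C:1 H:2
  CH3 → C:1 H:3
Element totals:
  C: 5
  H: 12
Molecular formula: C5H12.
DoU = (2C + 2 + N − H − X) / 2 = (2·5 + 2 + 0 − 12 − 0) / 2 = 0.

0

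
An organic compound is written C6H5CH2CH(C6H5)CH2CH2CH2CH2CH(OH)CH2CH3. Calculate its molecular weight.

Element totals:
  C: 21
  H: 28
  O: 1
Molecular formula: C21H28O.
  M = 21(12.011) + 28(1.008) + 15.999
    = 252.231 + 28.224 + 15.999 = 296.454

296.45 g/mol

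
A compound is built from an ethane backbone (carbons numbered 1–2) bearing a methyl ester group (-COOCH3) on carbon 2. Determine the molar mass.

Atom tally by fragment:
  CH3 → C:1 H:3
  CH2COOCH3 → C:3 H:5 O:2
Element totals:
  C: 4
  H: 8
  O: 2
Molecular formula: C4H8O2.
  M = 4(12.011) + 8(1.008) + 2(15.999)
    = 48.044 + 8.064 + 31.998 = 88.106

88.11 g/mol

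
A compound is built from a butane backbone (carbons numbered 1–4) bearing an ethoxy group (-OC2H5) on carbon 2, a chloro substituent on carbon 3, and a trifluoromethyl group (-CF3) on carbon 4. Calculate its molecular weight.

Atom tally by fragment:
  CH3 → C:1 H:3
  CH(OC2H5) → C:3 H:6 O:1
  CH(Cl) → C:1 H:1 Cl:1
  CH2CF3 → C:2 H:2 F:3
Element totals:
  C: 7
  H: 12
  Cl: 1
  F: 3
  O: 1
Molecular formula: C7H12ClF3O.
  M = 7(12.011) + 12(1.008) + 35.45 + 3(18.998) + 15.999
    = 84.077 + 12.096 + 35.450 + 56.994 + 15.999 = 204.616

204.62 g/mol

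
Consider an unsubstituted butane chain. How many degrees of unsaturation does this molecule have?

Atom tally by fragment:
  CH3 → C:1 H:3
  CH2 → C:1 H:2
  CH2 → C:1 H:2
  CH3 → C:1 H:3
Element totals:
  C: 4
  H: 10
Molecular formula: C4H10.
DoU = (2C + 2 + N − H − X) / 2 = (2·4 + 2 + 0 − 10 − 0) / 2 = 0.

0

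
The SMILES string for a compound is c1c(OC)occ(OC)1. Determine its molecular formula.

C6H8O3

Atom tally by fragment:
  furan ring core → C:4 H:4 O:1
  (− 2 ring H displaced by substituents)
  + OCH3 → C:1 H:3 O:1
  + OCH3 → C:1 H:3 O:1
Element totals:
  C: 6
  H: 8
  O: 3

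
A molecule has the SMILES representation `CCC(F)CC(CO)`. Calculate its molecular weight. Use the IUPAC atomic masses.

Atom tally by fragment:
  CH3 → C:1 H:3
  CH2 → C:1 H:2
  CH(F) → C:1 H:1 F:1
  CH2 → C:1 H:2
  CH2CH2OH → C:2 H:5 O:1
Element totals:
  C: 6
  H: 13
  F: 1
  O: 1
Molecular formula: C6H13FO.
  M = 6(12.011) + 13(1.008) + 18.998 + 15.999
    = 72.066 + 13.104 + 18.998 + 15.999 = 120.167

120.17 g/mol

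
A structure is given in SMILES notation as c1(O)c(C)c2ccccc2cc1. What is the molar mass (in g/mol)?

158.20 g/mol

Atom tally by fragment:
  naphthalene ring system core → C:10 H:8
  (− 2 ring H displaced by substituents)
  + OH → O:1 H:1
  + CH3 → C:1 H:3
Element totals:
  C: 11
  H: 10
  O: 1
Molecular formula: C11H10O.
  M = 11(12.011) + 10(1.008) + 15.999
    = 132.121 + 10.080 + 15.999 = 158.200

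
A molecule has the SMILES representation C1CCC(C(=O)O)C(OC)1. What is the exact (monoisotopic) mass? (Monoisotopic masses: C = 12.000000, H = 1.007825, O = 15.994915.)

Atom tally by fragment:
  cyclopentane ring core → C:5 H:10
  (− 2 ring H displaced by substituents)
  + COOH → C:1 H:1 O:2
  + OCH3 → C:1 H:3 O:1
Element totals:
  C: 7
  H: 12
  O: 3
Molecular formula: C7H12O3.
  M = 7(12.0) + 12(1.007825) + 3(15.994915)
    = 84.000000 + 12.093900 + 47.984745 = 144.078645

144.0786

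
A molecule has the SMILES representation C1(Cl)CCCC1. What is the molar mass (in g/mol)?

104.58 g/mol

Atom tally by fragment:
  cyclopentane ring core → C:5 H:10
  (− 1 ring H displaced by substituents)
  + Cl → Cl:1
Element totals:
  C: 5
  H: 9
  Cl: 1
Molecular formula: C5H9Cl.
  M = 5(12.011) + 9(1.008) + 35.45
    = 60.055 + 9.072 + 35.450 = 104.577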